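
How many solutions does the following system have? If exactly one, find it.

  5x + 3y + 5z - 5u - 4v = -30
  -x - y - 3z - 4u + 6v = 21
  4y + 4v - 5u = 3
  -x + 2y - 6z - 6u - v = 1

Row-reduce:
R1 ← R1 / (5).
R2 ← R2 + 1·R1.
R4 ← R4 + 1·R1.
R2 ← R2 / (-2/5).
R1 ← R1 − 3/5·R2.
R3 ← R3 − 4·R2.
R4 ← R4 − 13/5·R2.
R3 ← R3 / (-20).
R1 ← R1 + 2·R3.
R2 ← R2 − 5·R3.
R4 ← R4 + 18·R3.
R4 ← R4 / (10).
R1 ← R1 + 3·R4.
R2 ← R2 + 5/4·R4.
R3 ← R3 − 11/4·R4.
Rank is 4 with 5 unknowns, leaving v free.

infinitely many solutions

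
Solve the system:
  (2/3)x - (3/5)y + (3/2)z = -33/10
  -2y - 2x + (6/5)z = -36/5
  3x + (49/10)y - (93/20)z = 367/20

no solution

Row-reduce:
R1 ← R1 / (2/3).
R2 ← R2 + 2·R1.
R3 ← R3 − 3·R1.
R2 ← R2 / (-19/5).
R1 ← R1 + 9/10·R2.
R3 ← R3 − 38/5·R2.
Row 3 reduces to 0 = -1, a contradiction. The system is inconsistent.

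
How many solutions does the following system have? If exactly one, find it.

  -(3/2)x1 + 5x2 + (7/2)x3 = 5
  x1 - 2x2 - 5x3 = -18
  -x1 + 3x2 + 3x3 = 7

infinitely many solutions

Row-reduce:
R1 ← R1 / (-3/2).
R2 ← R2 − 1·R1.
R3 ← R3 + 1·R1.
R2 ← R2 / (4/3).
R1 ← R1 + 10/3·R2.
R3 ← R3 + 1/3·R2.
Rank is 2 with 3 unknowns, leaving x3 free.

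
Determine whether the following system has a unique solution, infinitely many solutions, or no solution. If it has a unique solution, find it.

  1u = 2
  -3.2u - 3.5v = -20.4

Row-reduce the augmented matrix:
R2 ← R2 + 16/5·R1.
R2 ← R2 / (-7/2).
Reading off the reduced rows gives u = 2, v = 4.

u = 2, v = 4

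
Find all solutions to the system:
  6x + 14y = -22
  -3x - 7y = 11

infinitely many solutions

Row-reduce:
R1 ← R1 / (6).
R2 ← R2 + 3·R1.
Rank is 1 with 2 unknowns, leaving y free.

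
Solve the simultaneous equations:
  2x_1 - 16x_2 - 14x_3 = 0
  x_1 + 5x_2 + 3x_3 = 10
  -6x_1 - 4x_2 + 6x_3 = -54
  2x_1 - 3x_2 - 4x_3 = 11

no solution

Row-reduce:
R1 ← R1 / (2).
R2 ← R2 − 1·R1.
R3 ← R3 + 6·R1.
R4 ← R4 − 2·R1.
R2 ← R2 / (13).
R1 ← R1 + 8·R2.
R3 ← R3 + 52·R2.
R4 ← R4 − 13·R2.
R3 ← R3 / (4).
R1 ← R1 + 11/13·R3.
R2 ← R2 − 10/13·R3.
Row 4 reduces to 0 = 1, a contradiction. The system is inconsistent.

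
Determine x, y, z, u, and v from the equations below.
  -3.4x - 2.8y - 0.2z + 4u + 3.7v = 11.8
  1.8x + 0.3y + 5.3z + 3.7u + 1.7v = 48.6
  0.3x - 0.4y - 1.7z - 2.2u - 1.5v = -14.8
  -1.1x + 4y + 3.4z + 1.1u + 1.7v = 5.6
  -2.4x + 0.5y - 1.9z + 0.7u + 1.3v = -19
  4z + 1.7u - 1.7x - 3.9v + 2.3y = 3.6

Row-reduce the augmented matrix:
R1 ← R1 / (-17/5).
R2 ← R2 − 9/5·R1.
R3 ← R3 − 3/10·R1.
R4 ← R4 + 11/10·R1.
R5 ← R5 + 12/5·R1.
R6 ← R6 + 17/10·R1.
R2 ← R2 / (-201/170).
R1 ← R1 − 14/17·R2.
R3 ← R3 + 11/17·R2.
R4 ← R4 − 417/85·R2.
R5 ← R5 − 421/170·R2.
R6 ← R6 − 37/10·R2.
R3 ← R3 / (-4583/1005).
R1 ← R1 − 739/201·R3.
R2 ← R2 + 883/201·R3.
R4 ← R4 − 16761/670·R3.
R5 ← R5 − 9166/1005·R3.
R6 ← R6 − 20456/1005·R3.
R4 ← R4 / (-167441/45830).
R1 ← R1 + 5410/4583·R4.
R2 ← R2 + 339/4583·R4.
R3 ← R3 − 5056/4583·R4.
R6 ← R6 + 104251/22915·R4.
Swap R5 and R6.
R5 ← R5 / (-5284014/837205).
R1 ← R1 + 360867/669764·R5.
R2 ← R2 − 37/334882·R5.
R3 ← R3 − 114969/669764·R5.
R4 ← R4 − 318595/669764·R5.
R6 reduces to 0 = 0, so the extra equation is consistent.
Reading off the reduced rows gives x = 4, y = -4, z = 6, u = 2, v = 2.

x = 4, y = -4, z = 6, u = 2, v = 2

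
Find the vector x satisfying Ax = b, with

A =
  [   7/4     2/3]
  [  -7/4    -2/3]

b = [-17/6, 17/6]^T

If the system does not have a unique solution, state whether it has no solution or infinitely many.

infinitely many solutions

Row-reduce:
R1 ← R1 / (7/4).
R2 ← R2 + 7/4·R1.
Rank is 1 with 2 unknowns, leaving x_2 free.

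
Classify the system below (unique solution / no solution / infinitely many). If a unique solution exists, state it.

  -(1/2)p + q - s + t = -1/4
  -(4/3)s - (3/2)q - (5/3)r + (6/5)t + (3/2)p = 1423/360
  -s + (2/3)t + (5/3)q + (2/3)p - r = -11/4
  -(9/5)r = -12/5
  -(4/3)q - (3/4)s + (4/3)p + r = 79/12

p = 0, q = -9/4, r = 4/3, s = -3, t = -1

Row-reduce the augmented matrix:
R1 ← R1 / (-1/2).
R2 ← R2 − 3/2·R1.
R3 ← R3 − 2/3·R1.
R5 ← R5 − 4/3·R1.
R2 ← R2 / (3/2).
R1 ← R1 + 2·R2.
R3 ← R3 − 3·R2.
R5 ← R5 − 4/3·R2.
R3 ← R3 / (7/3).
R1 ← R1 + 20/9·R3.
R2 ← R2 + 10/9·R3.
R4 ← R4 + 9/5·R3.
R5 ← R5 − 67/27·R3.
R4 ← R4 / (171/35).
R1 ← R1 − 142/63·R4.
R2 ← R2 − 8/63·R4.
R3 ← R3 − 19/7·R4.
R5 ← R5 + 4763/756·R4.
R5 ← R5 / (-536/855).
R1 ← R1 + 62/285·R5.
R2 ← R2 + 34/285·R5.
R4 ← R4 + 96/95·R5.
Reading off the reduced rows gives p = 0, q = -9/4, r = 4/3, s = -3, t = -1.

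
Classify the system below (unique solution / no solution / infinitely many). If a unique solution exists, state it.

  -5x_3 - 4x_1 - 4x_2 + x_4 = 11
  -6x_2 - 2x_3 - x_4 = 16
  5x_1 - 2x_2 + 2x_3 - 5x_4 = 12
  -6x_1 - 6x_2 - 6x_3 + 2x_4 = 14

x_1 = 0, x_2 = -2, x_3 = -1, x_4 = -2

Row-reduce the augmented matrix:
R1 ← R1 / (-4).
R3 ← R3 − 5·R1.
R4 ← R4 + 6·R1.
R2 ← R2 / (-6).
R1 ← R1 − 1·R2.
R3 ← R3 + 7·R2.
R3 ← R3 / (-23/12).
R1 ← R1 − 11/12·R3.
R2 ← R2 − 1/3·R3.
R4 ← R4 − 3/2·R3.
R4 ← R4 / (-35/23).
R1 ← R1 + 38/23·R4.
R2 ← R2 + 13/46·R4.
R3 ← R3 − 31/23·R4.
Reading off the reduced rows gives x_1 = 0, x_2 = -2, x_3 = -1, x_4 = -2.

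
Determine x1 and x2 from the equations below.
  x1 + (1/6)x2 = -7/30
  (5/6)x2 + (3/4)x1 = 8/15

Row-reduce the augmented matrix:
R2 ← R2 − 3/4·R1.
R2 ← R2 / (17/24).
R1 ← R1 − 1/6·R2.
Reading off the reduced rows gives x1 = -2/5, x2 = 1.

x1 = -2/5, x2 = 1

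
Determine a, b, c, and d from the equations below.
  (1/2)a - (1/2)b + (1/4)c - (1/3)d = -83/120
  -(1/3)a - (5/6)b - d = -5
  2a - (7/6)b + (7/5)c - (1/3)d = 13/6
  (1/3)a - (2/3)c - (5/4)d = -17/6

Row-reduce the augmented matrix:
R1 ← R1 / (1/2).
R2 ← R2 + 1/3·R1.
R3 ← R3 − 2·R1.
R4 ← R4 − 1/3·R1.
R2 ← R2 / (-7/6).
R1 ← R1 + 1·R2.
R3 ← R3 − 5/6·R2.
R4 ← R4 − 1/3·R2.
R3 ← R3 / (109/210).
R1 ← R1 − 5/14·R3.
R2 ← R2 + 1/7·R3.
R4 ← R4 + 11/14·R3.
R4 ← R4 / (-4649/3924).
R1 ← R1 − 32/109·R4.
R2 ← R2 − 118/109·R4.
R3 ← R3 − 80/327·R4.
Reading off the reduced rows gives a = 2, b = 14/5, c = 3/2, d = 2.

a = 2, b = 14/5, c = 3/2, d = 2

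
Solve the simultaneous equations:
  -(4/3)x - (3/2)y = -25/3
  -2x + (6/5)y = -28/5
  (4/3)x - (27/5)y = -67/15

Row-reduce:
R1 ← R1 / (-4/3).
R2 ← R2 + 2·R1.
R3 ← R3 − 4/3·R1.
R2 ← R2 / (69/20).
R1 ← R1 − 9/8·R2.
R3 ← R3 + 69/10·R2.
Row 3 reduces to 0 = 1, a contradiction. The system is inconsistent.

no solution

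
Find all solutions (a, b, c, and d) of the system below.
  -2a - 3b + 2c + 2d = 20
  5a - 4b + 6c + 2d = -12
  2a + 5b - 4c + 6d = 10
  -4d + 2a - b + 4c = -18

Row-reduce the augmented matrix:
R1 ← R1 / (-2).
R2 ← R2 − 5·R1.
R3 ← R3 − 2·R1.
R4 ← R4 − 2·R1.
R2 ← R2 / (-23/2).
R1 ← R1 − 3/2·R2.
R3 ← R3 − 2·R2.
R4 ← R4 + 4·R2.
R3 ← R3 / (-2/23).
R1 ← R1 − 10/23·R3.
R2 ← R2 + 22/23·R3.
R4 ← R4 − 50/23·R3.
R4 ← R4 / (226).
R1 ← R1 − 46·R4.
R2 ← R2 + 102·R4.
R3 ← R3 + 106·R4.
Reading off the reduced rows gives a = -6, b = 2, c = 3, d = 4.

a = -6, b = 2, c = 3, d = 4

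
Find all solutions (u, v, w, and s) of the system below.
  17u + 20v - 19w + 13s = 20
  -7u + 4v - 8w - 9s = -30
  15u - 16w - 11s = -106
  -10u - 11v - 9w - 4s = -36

u = -2, v = 2, w = 2, s = 4

Row-reduce the augmented matrix:
R1 ← R1 / (17).
R2 ← R2 + 7·R1.
R3 ← R3 − 15·R1.
R4 ← R4 + 10·R1.
R2 ← R2 / (208/17).
R1 ← R1 − 20/17·R2.
R3 ← R3 + 300/17·R2.
R4 ← R4 − 13/17·R2.
R3 ← R3 / (-1147/52).
R1 ← R1 − 21/52·R3.
R2 ← R2 + 269/208·R3.
R4 ← R4 + 307/16·R3.
R4 ← R4 / (32113/1147).
R1 ← R1 − 697/1147·R4.
R2 ← R2 − 1523/1147·R4.
R3 ← R3 − 1442/1147·R4.
Reading off the reduced rows gives u = -2, v = 2, w = 2, s = 4.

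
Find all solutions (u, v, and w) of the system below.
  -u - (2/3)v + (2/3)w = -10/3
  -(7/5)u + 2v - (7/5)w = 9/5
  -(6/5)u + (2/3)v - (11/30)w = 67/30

no solution

Row-reduce:
R1 ← R1 / (-1).
R2 ← R2 + 7/5·R1.
R3 ← R3 + 6/5·R1.
R2 ← R2 / (44/15).
R1 ← R1 − 2/3·R2.
R3 ← R3 − 22/15·R2.
Row 3 reduces to 0 = 3, a contradiction. The system is inconsistent.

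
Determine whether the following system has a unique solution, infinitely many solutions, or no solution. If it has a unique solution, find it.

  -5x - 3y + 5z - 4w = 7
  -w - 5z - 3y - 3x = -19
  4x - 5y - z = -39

infinitely many solutions

Row-reduce:
R1 ← R1 / (-5).
R2 ← R2 + 3·R1.
R3 ← R3 − 4·R1.
R2 ← R2 / (-6/5).
R1 ← R1 − 3/5·R2.
R3 ← R3 + 37/5·R2.
R3 ← R3 / (157/3).
R1 ← R1 + 5·R3.
R2 ← R2 − 20/3·R3.
Rank is 3 with 4 unknowns, leaving w free.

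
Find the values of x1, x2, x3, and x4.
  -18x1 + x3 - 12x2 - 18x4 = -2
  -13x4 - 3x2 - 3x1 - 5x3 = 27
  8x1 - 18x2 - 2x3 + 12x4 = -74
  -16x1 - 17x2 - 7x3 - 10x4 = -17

x1 = 0, x2 = 3, x3 = -2, x4 = -2

Row-reduce the augmented matrix:
R1 ← R1 / (-18).
R2 ← R2 + 3·R1.
R3 ← R3 − 8·R1.
R4 ← R4 + 16·R1.
R2 ← R2 / (-1).
R1 ← R1 − 2/3·R2.
R3 ← R3 + 70/3·R2.
R4 ← R4 + 19/3·R2.
R3 ← R3 / (119).
R1 ← R1 + 7/2·R3.
R2 ← R2 − 31/6·R3.
R4 ← R4 − 149/6·R3.
R4 ← R4 / (21212/1071).
R1 ← R1 − 67/51·R4.
R2 ← R2 + 326/1071·R4.
R3 ← R3 − 712/357·R4.
Reading off the reduced rows gives x1 = 0, x2 = 3, x3 = -2, x4 = -2.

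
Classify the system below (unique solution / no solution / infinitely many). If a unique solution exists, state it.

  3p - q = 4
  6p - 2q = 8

Row-reduce:
R1 ← R1 / (3).
R2 ← R2 − 6·R1.
Rank is 1 with 2 unknowns, leaving q free.

infinitely many solutions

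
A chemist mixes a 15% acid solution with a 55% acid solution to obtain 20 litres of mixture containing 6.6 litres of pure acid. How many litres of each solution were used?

litres of solution A: 11, litres of solution B: 9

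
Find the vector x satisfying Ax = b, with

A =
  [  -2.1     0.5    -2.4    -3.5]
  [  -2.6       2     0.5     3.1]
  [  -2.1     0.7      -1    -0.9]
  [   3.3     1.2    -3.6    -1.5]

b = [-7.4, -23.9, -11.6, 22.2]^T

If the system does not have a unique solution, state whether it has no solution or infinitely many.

Row-reduce the augmented matrix:
R1 ← R1 / (-21/10).
R2 ← R2 + 13/5·R1.
R3 ← R3 + 21/10·R1.
R4 ← R4 − 33/10·R1.
R2 ← R2 / (29/21).
R1 ← R1 + 5/21·R2.
R3 ← R3 − 1/5·R2.
R4 ← R4 − 139/70·R2.
R3 ← R3 / (1301/1450).
R1 ← R1 − 101/58·R3.
R2 ← R2 − 729/290·R3.
R4 ← R4 + 35853/2900·R3.
R4 ← R4 / (21486/6505).
R1 ← R1 + 11/1301·R4.
R2 ← R2 − 1450/1301·R4.
R3 ← R3 − 2209/1301·R4.
Reading off the reduced rows gives x_1 = 5, x_2 = -6, x_3 = -4, x_4 = 1.

x_1 = 5, x_2 = -6, x_3 = -4, x_4 = 1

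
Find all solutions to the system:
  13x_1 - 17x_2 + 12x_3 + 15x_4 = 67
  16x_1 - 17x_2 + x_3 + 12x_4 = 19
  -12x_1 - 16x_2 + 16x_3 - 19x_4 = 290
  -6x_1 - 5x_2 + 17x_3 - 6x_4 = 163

x_1 = 0, x_2 = -5, x_3 = 6, x_4 = -6

Row-reduce the augmented matrix:
R1 ← R1 / (13).
R2 ← R2 − 16·R1.
R3 ← R3 + 12·R1.
R4 ← R4 + 6·R1.
R2 ← R2 / (51/13).
R1 ← R1 + 17/13·R2.
R3 ← R3 + 412/13·R2.
R4 ← R4 + 167/13·R2.
R3 ← R3 / (-4292/51).
R1 ← R1 + 11/3·R3.
R2 ← R2 + 179/51·R3.
R4 ← R4 + 1150/51·R3.
R4 ← R4 / (-10447/2146).
R1 ← R1 − 6433/4292·R4.
R2 ← R2 − 3197/4292·R4.
R3 ← R3 − 2925/4292·R4.
Reading off the reduced rows gives x_1 = 0, x_2 = -5, x_3 = 6, x_4 = -6.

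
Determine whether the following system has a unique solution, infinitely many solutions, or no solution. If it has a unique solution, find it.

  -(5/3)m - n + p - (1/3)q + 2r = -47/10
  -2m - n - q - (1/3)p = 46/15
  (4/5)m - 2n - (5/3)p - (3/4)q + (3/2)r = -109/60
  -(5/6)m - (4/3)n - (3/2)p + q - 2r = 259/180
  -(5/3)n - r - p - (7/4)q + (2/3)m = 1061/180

m = -1/2, n = 4/3, p = -6/5, q = -3, r = -2

Row-reduce the augmented matrix:
R1 ← R1 / (-5/3).
R2 ← R2 + 2·R1.
R3 ← R3 − 4/5·R1.
R4 ← R4 + 5/6·R1.
R5 ← R5 − 2/3·R1.
R2 ← R2 / (1/5).
R1 ← R1 − 3/5·R2.
R3 ← R3 + 62/25·R2.
R4 ← R4 + 5/6·R2.
R5 ← R5 + 31/15·R2.
R3 ← R3 / (-101/5).
R1 ← R1 − 4·R3.
R2 ← R2 + 23/3·R3.
R4 ← R4 + 151/18·R3.
R5 ← R5 + 148/9·R3.
R4 ← R4 / (15521/7272).
R1 ← R1 − 35/101·R4.
R2 ← R2 − 205/1212·R4.
R3 ← R3 − 167/404·R4.
R5 ← R5 + 4675/3636·R4.
R5 ← R5 / (-627/166).
R1 ← R1 − 13410/15521·R5.
R2 ← R2 + 23388/15521·R5.
R3 ← R3 − 25974/15521·R5.
R4 ← R4 + 12090/15521·R5.
Reading off the reduced rows gives m = -1/2, n = 4/3, p = -6/5, q = -3, r = -2.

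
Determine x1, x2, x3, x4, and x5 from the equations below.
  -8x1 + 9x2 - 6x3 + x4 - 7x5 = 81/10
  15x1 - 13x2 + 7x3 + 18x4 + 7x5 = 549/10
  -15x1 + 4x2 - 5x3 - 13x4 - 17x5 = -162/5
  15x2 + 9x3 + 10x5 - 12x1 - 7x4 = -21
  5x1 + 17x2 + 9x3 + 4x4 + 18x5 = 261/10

x1 = 3/2, x2 = 3/2, x3 = 3/2, x4 = 3, x5 = -9/5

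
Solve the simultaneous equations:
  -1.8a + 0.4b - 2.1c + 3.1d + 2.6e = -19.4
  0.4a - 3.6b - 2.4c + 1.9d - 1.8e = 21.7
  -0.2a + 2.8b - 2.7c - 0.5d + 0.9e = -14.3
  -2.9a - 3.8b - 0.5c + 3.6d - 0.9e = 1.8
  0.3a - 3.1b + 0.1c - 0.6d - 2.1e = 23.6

a = 4, b = -6, c = -1, d = -3, e = -1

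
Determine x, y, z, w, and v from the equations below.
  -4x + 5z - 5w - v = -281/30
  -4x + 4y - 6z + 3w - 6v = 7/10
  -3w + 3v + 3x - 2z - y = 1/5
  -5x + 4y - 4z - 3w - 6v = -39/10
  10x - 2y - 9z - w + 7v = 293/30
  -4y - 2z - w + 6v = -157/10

x = 14/5, y = 3/2, z = 3/5, w = 1/2, v = -4/3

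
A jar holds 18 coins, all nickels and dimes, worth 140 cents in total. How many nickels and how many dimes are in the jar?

nickels: 8, dimes: 10

Let n = nickels, d = dimes.
  n + d = 18
  5n + 10d = 140
From equation 1: n = 18 − d.
Substitute into equation 2 and solve: d = 10.
Then n = 8.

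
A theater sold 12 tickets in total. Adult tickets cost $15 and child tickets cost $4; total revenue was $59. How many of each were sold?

adult tickets: 1, child tickets: 11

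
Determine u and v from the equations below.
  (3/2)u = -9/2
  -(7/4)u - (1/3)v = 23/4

u = -3, v = -3/2

Row-reduce the augmented matrix:
R1 ← R1 / (3/2).
R2 ← R2 + 7/4·R1.
R2 ← R2 / (-1/3).
Reading off the reduced rows gives u = -3, v = -3/2.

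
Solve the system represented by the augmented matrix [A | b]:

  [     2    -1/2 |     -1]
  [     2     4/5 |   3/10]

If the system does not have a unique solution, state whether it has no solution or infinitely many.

Row-reduce the augmented matrix:
R1 ← R1 / (2).
R2 ← R2 − 2·R1.
R2 ← R2 / (13/10).
R1 ← R1 + 1/4·R2.
Reading off the reduced rows gives x_1 = -1/4, x_2 = 1.

x_1 = -1/4, x_2 = 1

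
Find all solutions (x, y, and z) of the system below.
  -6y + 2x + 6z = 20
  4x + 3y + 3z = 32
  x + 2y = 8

no solution

Row-reduce:
R1 ← R1 / (2).
R2 ← R2 − 4·R1.
R3 ← R3 − 1·R1.
R2 ← R2 / (15).
R1 ← R1 + 3·R2.
R3 ← R3 − 5·R2.
Row 3 reduces to 0 = 2/3, a contradiction. The system is inconsistent.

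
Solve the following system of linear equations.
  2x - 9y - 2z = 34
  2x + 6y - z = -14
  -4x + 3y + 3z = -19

Row-reduce:
R1 ← R1 / (2).
R2 ← R2 − 2·R1.
R3 ← R3 + 4·R1.
R2 ← R2 / (15).
R1 ← R1 + 9/2·R2.
R3 ← R3 + 15·R2.
Row 3 reduces to 0 = 1, a contradiction. The system is inconsistent.

no solution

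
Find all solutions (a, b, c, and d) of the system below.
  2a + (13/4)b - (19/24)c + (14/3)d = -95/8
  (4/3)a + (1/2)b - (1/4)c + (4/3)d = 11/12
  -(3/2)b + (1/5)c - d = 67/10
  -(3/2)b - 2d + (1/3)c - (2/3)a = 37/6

Row-reduce:
R1 ← R1 / (2).
R2 ← R2 − 4/3·R1.
R4 ← R4 + 2/3·R1.
R2 ← R2 / (-5/3).
R1 ← R1 − 13/8·R2.
R3 ← R3 + 3/2·R2.
R4 ← R4 + 5/12·R2.
R3 ← R3 / (-1/20).
R1 ← R1 + 1/8·R3.
R2 ← R2 + 1/6·R3.
Rank is 3 with 4 unknowns, leaving d free.

infinitely many solutions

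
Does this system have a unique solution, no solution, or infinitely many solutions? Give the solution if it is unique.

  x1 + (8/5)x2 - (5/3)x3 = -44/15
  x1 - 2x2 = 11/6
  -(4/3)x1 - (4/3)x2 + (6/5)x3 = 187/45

x1 = -8/3, x2 = -9/4, x3 = -2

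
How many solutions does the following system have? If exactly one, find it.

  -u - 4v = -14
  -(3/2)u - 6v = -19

no solution

Row-reduce:
R1 ← R1 / (-1).
R2 ← R2 + 3/2·R1.
Row 2 reduces to 0 = 2, a contradiction. The system is inconsistent.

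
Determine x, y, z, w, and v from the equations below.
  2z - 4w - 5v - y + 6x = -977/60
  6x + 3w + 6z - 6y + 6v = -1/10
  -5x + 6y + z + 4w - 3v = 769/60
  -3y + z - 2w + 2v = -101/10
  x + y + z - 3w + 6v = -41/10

x = 2/3, y = 4/3, z = -8/5, w = 3, v = 3/4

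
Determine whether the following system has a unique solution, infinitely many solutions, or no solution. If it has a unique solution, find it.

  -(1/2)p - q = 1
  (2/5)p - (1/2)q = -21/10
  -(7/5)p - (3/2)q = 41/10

p = -4, q = 1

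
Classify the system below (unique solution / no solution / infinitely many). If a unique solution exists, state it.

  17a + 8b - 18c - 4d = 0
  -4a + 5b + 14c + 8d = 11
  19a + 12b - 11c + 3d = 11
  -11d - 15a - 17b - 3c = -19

no solution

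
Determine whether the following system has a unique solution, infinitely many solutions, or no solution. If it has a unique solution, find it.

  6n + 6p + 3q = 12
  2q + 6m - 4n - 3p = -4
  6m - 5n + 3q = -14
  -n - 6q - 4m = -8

m = 1, n = 4, p = -2, q = 0

Row-reduce the augmented matrix:
Swap R1 and R2.
R1 ← R1 / (6).
R3 ← R3 − 6·R1.
R4 ← R4 + 4·R1.
R2 ← R2 / (6).
R1 ← R1 + 2/3·R2.
R3 ← R3 + 1·R2.
R4 ← R4 + 11/3·R2.
R3 ← R3 / (4).
R1 ← R1 − 1/6·R3.
R2 ← R2 − 1·R3.
R4 ← R4 − 5/3·R3.
R4 ← R4 / (-83/24).
R1 ← R1 − 29/48·R4.
R2 ← R2 − 1/8·R4.
R3 ← R3 − 3/8·R4.
Reading off the reduced rows gives m = 1, n = 4, p = -2, q = 0.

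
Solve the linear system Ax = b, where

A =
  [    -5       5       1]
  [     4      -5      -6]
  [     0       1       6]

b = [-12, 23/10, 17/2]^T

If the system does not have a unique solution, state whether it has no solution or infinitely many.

x_1 = 11/5, x_2 = -1/2, x_3 = 3/2

Row-reduce the augmented matrix:
R1 ← R1 / (-5).
R2 ← R2 − 4·R1.
R2 ← R2 / (-1).
R1 ← R1 + 1·R2.
R3 ← R3 − 1·R2.
R3 ← R3 / (4/5).
R1 ← R1 − 5·R3.
R2 ← R2 − 26/5·R3.
Reading off the reduced rows gives x_1 = 11/5, x_2 = -1/2, x_3 = 3/2.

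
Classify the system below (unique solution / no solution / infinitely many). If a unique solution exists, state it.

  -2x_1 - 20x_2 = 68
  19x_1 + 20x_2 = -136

x_1 = -4, x_2 = -3

Row-reduce the augmented matrix:
R1 ← R1 / (-2).
R2 ← R2 − 19·R1.
R2 ← R2 / (-170).
R1 ← R1 − 10·R2.
Reading off the reduced rows gives x_1 = -4, x_2 = -3.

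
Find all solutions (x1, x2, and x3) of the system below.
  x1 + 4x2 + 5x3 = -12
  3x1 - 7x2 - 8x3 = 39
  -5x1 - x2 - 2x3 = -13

no solution

Row-reduce:
R2 ← R2 − 3·R1.
R3 ← R3 + 5·R1.
R2 ← R2 / (-19).
R1 ← R1 − 4·R2.
R3 ← R3 − 19·R2.
Row 3 reduces to 0 = 2, a contradiction. The system is inconsistent.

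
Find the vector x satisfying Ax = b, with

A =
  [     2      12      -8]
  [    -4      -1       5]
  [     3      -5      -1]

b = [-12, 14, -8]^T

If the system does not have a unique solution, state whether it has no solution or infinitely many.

Row-reduce:
R1 ← R1 / (2).
R2 ← R2 + 4·R1.
R3 ← R3 − 3·R1.
R2 ← R2 / (23).
R1 ← R1 − 6·R2.
R3 ← R3 + 23·R2.
Rank is 2 with 3 unknowns, leaving x_3 free.

infinitely many solutions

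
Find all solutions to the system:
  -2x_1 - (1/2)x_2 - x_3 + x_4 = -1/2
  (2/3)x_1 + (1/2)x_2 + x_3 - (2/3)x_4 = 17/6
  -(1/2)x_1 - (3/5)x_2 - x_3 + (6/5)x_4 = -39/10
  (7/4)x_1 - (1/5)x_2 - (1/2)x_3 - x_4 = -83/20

x_1 = -2, x_2 = 2, x_3 = 5/2, x_4 = -1

Row-reduce the augmented matrix:
R1 ← R1 / (-2).
R2 ← R2 − 2/3·R1.
R3 ← R3 + 1/2·R1.
R4 ← R4 − 7/4·R1.
R2 ← R2 / (1/3).
R1 ← R1 − 1/4·R2.
R3 ← R3 + 19/40·R2.
R4 ← R4 + 51/80·R2.
R3 ← R3 / (1/5).
R2 ← R2 − 2·R3.
R4 ← R4 + 1/10·R3.
R4 ← R4 / (-21/40).
R1 ← R1 + 1/4·R4.
R2 ← R2 + 23/4·R4.
R3 ← R3 − 19/8·R4.
Reading off the reduced rows gives x_1 = -2, x_2 = 2, x_3 = 5/2, x_4 = -1.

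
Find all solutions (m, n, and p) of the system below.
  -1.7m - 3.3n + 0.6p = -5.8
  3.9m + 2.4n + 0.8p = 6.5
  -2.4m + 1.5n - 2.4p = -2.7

Row-reduce the augmented matrix:
R1 ← R1 / (-17/10).
R2 ← R2 − 39/10·R1.
R3 ← R3 + 12/5·R1.
R2 ← R2 / (-879/170).
R1 ← R1 − 33/17·R2.
R3 ← R3 − 1047/170·R2.
R3 ← R3 / (-959/1465).
R1 ← R1 − 136/293·R3.
R2 ← R2 + 370/879·R3.
Reading off the reduced rows gives m = -1, n = 3, p = 4.

m = -1, n = 3, p = 4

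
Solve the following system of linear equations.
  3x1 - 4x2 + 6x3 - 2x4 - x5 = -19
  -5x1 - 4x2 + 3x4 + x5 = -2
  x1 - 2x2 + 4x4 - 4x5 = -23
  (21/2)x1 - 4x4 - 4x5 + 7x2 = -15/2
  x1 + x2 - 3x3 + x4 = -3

Row-reduce:
R1 ← R1 / (3).
R2 ← R2 + 5·R1.
R3 ← R3 − 1·R1.
R4 ← R4 − 21/2·R1.
R5 ← R5 − 1·R1.
R2 ← R2 / (-32/3).
R1 ← R1 + 4/3·R2.
R3 ← R3 + 2/3·R2.
R4 ← R4 − 21·R2.
R5 ← R5 − 7/3·R2.
R3 ← R3 / (-21/8).
R1 ← R1 − 3/4·R3.
R2 ← R2 + 15/16·R3.
R4 ← R4 + 21/16·R3.
R5 ← R5 + 45/16·R3.
Swap R4 and R5.
R4 ← R4 / (-24/7).
R1 ← R1 − 5/7·R4.
R2 ← R2 + 23/14·R4.
R3 ← R3 + 25/14·R4.
Rank is 4 with 5 unknowns, leaving x5 free.

infinitely many solutions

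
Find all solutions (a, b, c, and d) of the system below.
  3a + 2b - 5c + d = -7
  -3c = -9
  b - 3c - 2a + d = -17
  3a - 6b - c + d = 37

a = 4, b = -4, c = 3, d = 4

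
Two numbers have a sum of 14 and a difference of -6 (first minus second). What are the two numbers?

first number: 4, second number: 10

Let x = first number, y = second number.
  x + y = 14
  x - y = -6
From equation 1: x = 14 − y.
Substitute into equation 2 and solve: y = 10.
Then x = 4.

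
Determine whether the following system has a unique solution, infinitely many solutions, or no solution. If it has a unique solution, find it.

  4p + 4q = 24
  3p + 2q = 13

Row-reduce the augmented matrix:
R1 ← R1 / (4).
R2 ← R2 − 3·R1.
R2 ← R2 / (-1).
R1 ← R1 − 1·R2.
Reading off the reduced rows gives p = 1, q = 5.

p = 1, q = 5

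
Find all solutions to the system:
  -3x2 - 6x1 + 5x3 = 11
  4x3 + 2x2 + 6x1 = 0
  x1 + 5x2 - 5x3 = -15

x1 = 0, x2 = -2, x3 = 1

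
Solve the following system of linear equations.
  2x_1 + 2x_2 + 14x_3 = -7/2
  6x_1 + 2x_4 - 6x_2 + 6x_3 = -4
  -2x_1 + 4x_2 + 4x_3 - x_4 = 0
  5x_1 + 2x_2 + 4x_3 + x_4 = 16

no solution

Row-reduce:
R1 ← R1 / (2).
R2 ← R2 − 6·R1.
R3 ← R3 + 2·R1.
R4 ← R4 − 5·R1.
R2 ← R2 / (-12).
R1 ← R1 − 1·R2.
R3 ← R3 − 6·R2.
R4 ← R4 + 3·R2.
Swap R3 and R4.
R3 ← R3 / (-22).
R1 ← R1 − 4·R3.
R2 ← R2 − 3·R3.
Row 4 reduces to 0 = -1/4, a contradiction. The system is inconsistent.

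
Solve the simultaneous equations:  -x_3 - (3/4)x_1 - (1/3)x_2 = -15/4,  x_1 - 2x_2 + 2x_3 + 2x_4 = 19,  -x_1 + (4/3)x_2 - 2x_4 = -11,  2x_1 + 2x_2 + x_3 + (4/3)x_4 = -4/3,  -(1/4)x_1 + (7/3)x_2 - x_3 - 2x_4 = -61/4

x_1 = 5, x_2 = -6, x_3 = 2, x_4 = -1

Row-reduce the augmented matrix:
R1 ← R1 / (-3/4).
R2 ← R2 − 1·R1.
R3 ← R3 + 1·R1.
R4 ← R4 − 2·R1.
R5 ← R5 + 1/4·R1.
R2 ← R2 / (-22/9).
R1 ← R1 − 4/9·R2.
R3 ← R3 − 16/9·R2.
R4 ← R4 − 10/9·R2.
R5 ← R5 − 22/9·R2.
R3 ← R3 / (20/11).
R1 ← R1 − 16/11·R3.
R2 ← R2 + 3/11·R3.
R4 ← R4 + 15/11·R3.
R4 ← R4 / (11/6).
R1 ← R1 − 4/5·R4.
R2 ← R2 + 9/10·R4.
R3 ← R3 + 3/10·R4.
R5 reduces to 0 = 0, so the extra equation is consistent.
Reading off the reduced rows gives x_1 = 5, x_2 = -6, x_3 = 2, x_4 = -1.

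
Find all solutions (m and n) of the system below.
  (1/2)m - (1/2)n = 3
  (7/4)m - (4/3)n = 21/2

Row-reduce the augmented matrix:
R1 ← R1 / (1/2).
R2 ← R2 − 7/4·R1.
R2 ← R2 / (5/12).
R1 ← R1 + 1·R2.
Reading off the reduced rows gives m = 6, n = 0.

m = 6, n = 0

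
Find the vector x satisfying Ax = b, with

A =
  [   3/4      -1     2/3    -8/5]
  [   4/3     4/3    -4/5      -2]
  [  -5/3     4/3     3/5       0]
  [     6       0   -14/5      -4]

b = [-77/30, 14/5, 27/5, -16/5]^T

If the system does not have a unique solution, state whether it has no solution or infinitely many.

Row-reduce:
R1 ← R1 / (3/4).
R2 ← R2 − 4/3·R1.
R3 ← R3 + 5/3·R1.
R4 ← R4 − 6·R1.
R2 ← R2 / (28/9).
R1 ← R1 + 4/3·R2.
R3 ← R3 + 8/9·R2.
R4 ← R4 − 8·R2.
R3 ← R3 / (53/35).
R1 ← R1 − 4/105·R3.
R2 ← R2 + 67/105·R3.
R4 ← R4 + 106/35·R3.
Row 4 reduces to 0 = 2, a contradiction. The system is inconsistent.

no solution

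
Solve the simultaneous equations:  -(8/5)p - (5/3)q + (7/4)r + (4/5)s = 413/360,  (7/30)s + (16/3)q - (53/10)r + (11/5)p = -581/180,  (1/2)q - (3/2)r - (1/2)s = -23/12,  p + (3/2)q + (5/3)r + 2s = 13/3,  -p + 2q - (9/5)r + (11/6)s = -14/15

p = 8/3, q = -7/3, r = -1/2, s = 3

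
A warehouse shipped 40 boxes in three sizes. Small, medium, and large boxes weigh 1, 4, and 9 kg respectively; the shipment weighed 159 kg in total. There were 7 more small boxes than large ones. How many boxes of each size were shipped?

Let s = small boxes, m = medium boxes, l = large boxes.
  s + m + l = 40
  s + 4m + 9l = 159
  s - l = 7
Row-reduce the augmented matrix:
R2 ← R2 − 1·R1.
R3 ← R3 − 1·R1.
R2 ← R2 / (3).
R1 ← R1 − 1·R2.
R3 ← R3 + 1·R2.
R3 ← R3 / (2/3).
R1 ← R1 + 5/3·R3.
R2 ← R2 − 8/3·R3.
Reading off the reduced rows gives s = 17, m = 13, l = 10.

small boxes: 17, medium boxes: 13, large boxes: 10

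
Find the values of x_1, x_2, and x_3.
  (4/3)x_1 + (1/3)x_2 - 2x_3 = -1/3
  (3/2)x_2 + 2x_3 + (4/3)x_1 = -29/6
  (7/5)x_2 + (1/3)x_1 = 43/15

Row-reduce the augmented matrix:
R1 ← R1 / (4/3).
R2 ← R2 − 4/3·R1.
R3 ← R3 − 1/3·R1.
R2 ← R2 / (7/6).
R1 ← R1 − 1/4·R2.
R3 ← R3 − 79/60·R2.
R3 ← R3 / (-281/70).
R1 ← R1 + 33/14·R3.
R2 ← R2 − 24/7·R3.
Reading off the reduced rows gives x_1 = -4, x_2 = 3, x_3 = -2.

x_1 = -4, x_2 = 3, x_3 = -2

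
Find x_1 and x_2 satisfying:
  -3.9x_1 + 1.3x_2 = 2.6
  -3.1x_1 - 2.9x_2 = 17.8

x_1 = -2, x_2 = -4

Row-reduce the augmented matrix:
R1 ← R1 / (-39/10).
R2 ← R2 + 31/10·R1.
R2 ← R2 / (-59/15).
R1 ← R1 + 1/3·R2.
Reading off the reduced rows gives x_1 = -2, x_2 = -4.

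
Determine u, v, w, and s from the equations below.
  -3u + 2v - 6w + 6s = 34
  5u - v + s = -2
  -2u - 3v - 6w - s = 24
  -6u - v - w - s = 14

u = -2, v = -4, w = -2, s = 4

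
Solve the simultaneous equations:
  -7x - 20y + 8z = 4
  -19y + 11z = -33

infinitely many solutions

Row-reduce:
R1 ← R1 / (-7).
R2 ← R2 / (-19).
R1 ← R1 − 20/7·R2.
Rank is 2 with 3 unknowns, leaving z free.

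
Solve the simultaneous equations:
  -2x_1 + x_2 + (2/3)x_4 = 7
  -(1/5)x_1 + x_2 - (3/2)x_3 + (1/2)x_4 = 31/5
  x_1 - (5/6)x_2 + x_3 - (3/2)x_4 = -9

infinitely many solutions

Row-reduce:
R1 ← R1 / (-2).
R2 ← R2 + 1/5·R1.
R3 ← R3 − 1·R1.
R2 ← R2 / (9/10).
R1 ← R1 + 1/2·R2.
R3 ← R3 + 1/3·R2.
R3 ← R3 / (4/9).
R1 ← R1 + 5/6·R3.
R2 ← R2 + 5/3·R3.
Rank is 3 with 4 unknowns, leaving x_4 free.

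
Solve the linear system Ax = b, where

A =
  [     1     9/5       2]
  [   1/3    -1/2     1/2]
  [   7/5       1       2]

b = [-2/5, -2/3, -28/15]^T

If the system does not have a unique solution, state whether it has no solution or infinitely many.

Row-reduce the augmented matrix:
R2 ← R2 − 1/3·R1.
R3 ← R3 − 7/5·R1.
R2 ← R2 / (-11/10).
R1 ← R1 − 9/5·R2.
R3 ← R3 + 38/25·R2.
R3 ← R3 / (-94/165).
R1 ← R1 − 19/11·R3.
R2 ← R2 − 5/33·R3.
Reading off the reduced rows gives x_1 = -3, x_2 = 1/3, x_3 = 1.

x_1 = -3, x_2 = 1/3, x_3 = 1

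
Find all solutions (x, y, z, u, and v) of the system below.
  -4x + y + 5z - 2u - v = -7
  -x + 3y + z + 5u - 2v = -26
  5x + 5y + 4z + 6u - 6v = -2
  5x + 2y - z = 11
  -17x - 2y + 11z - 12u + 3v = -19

infinitely many solutions

Row-reduce:
R1 ← R1 / (-4).
R2 ← R2 + 1·R1.
R3 ← R3 − 5·R1.
R4 ← R4 − 5·R1.
R5 ← R5 + 17·R1.
R2 ← R2 / (11/4).
R1 ← R1 + 1/4·R2.
R3 ← R3 − 25/4·R2.
R4 ← R4 − 13/4·R2.
R5 ← R5 + 25/4·R2.
R3 ← R3 / (119/11).
R1 ← R1 + 14/11·R3.
R2 ← R2 + 1/11·R3.
R4 ← R4 − 61/11·R3.
R5 ← R5 + 119/11·R3.
R4 ← R4 / (-522/119).
R1 ← R1 + 1/17·R4.
R2 ← R2 − 229/119·R4.
R3 ← R3 + 99/119·R4.
Rank is 4 with 5 unknowns, leaving v free.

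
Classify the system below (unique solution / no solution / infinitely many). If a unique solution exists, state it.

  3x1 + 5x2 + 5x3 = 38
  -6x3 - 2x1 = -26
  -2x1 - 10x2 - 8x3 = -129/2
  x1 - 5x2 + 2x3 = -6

no solution

Row-reduce:
R1 ← R1 / (3).
R2 ← R2 + 2·R1.
R3 ← R3 + 2·R1.
R4 ← R4 − 1·R1.
R2 ← R2 / (10/3).
R1 ← R1 − 5/3·R2.
R3 ← R3 + 20/3·R2.
R4 ← R4 + 20/3·R2.
R3 ← R3 / (-10).
R1 ← R1 − 3·R3.
R2 ← R2 + 4/5·R3.
R4 ← R4 + 5·R3.
Row 4 reduces to 0 = 1/4, a contradiction. The system is inconsistent.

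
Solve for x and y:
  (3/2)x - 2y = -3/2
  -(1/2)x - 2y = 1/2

x = -1, y = 0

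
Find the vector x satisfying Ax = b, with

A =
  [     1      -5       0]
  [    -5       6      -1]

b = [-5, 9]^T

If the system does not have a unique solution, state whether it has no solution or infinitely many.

infinitely many solutions

Row-reduce:
R2 ← R2 + 5·R1.
R2 ← R2 / (-19).
R1 ← R1 + 5·R2.
Rank is 2 with 3 unknowns, leaving x_3 free.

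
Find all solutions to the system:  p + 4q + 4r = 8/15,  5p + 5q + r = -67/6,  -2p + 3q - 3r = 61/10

p = -14/5, q = 1/2, r = 1/3

Row-reduce the augmented matrix:
R2 ← R2 − 5·R1.
R3 ← R3 + 2·R1.
R2 ← R2 / (-15).
R1 ← R1 − 4·R2.
R3 ← R3 − 11·R2.
R3 ← R3 / (-134/15).
R1 ← R1 + 16/15·R3.
R2 ← R2 − 19/15·R3.
Reading off the reduced rows gives p = -14/5, q = 1/2, r = 1/3.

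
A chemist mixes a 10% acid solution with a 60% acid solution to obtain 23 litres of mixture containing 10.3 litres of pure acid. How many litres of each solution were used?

litres of solution A: 7, litres of solution B: 16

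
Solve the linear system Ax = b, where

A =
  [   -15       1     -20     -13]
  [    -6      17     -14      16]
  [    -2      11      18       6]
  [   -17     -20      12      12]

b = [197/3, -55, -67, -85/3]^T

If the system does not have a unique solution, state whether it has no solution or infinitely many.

Row-reduce the augmented matrix:
R1 ← R1 / (-15).
R2 ← R2 + 6·R1.
R3 ← R3 + 2·R1.
R4 ← R4 + 17·R1.
R2 ← R2 / (83/5).
R1 ← R1 + 1/15·R2.
R3 ← R3 − 163/15·R2.
R4 ← R4 + 317/15·R2.
R3 ← R3 / (6124/249).
R1 ← R1 − 326/249·R3.
R2 ← R2 + 30/83·R3.
R4 ← R4 − 6730/249·R3.
R4 ← R4 / (92588/1531).
R1 ← R1 − 1958/1531·R4.
R2 ← R2 − 1817/1531·R4.
R3 ← R3 + 765/3062·R4.
Reading off the reduced rows gives x_1 = 1/3, x_2 = -5/3, x_3 = -5/3, x_4 = -3.

x_1 = 1/3, x_2 = -5/3, x_3 = -5/3, x_4 = -3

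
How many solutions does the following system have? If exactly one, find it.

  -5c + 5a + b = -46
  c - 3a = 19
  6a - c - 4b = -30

a = -5, b = -1, c = 4

Row-reduce the augmented matrix:
R1 ← R1 / (5).
R2 ← R2 + 3·R1.
R3 ← R3 − 6·R1.
R2 ← R2 / (3/5).
R1 ← R1 − 1/5·R2.
R3 ← R3 + 26/5·R2.
R3 ← R3 / (-37/3).
R1 ← R1 + 1/3·R3.
R2 ← R2 + 10/3·R3.
Reading off the reduced rows gives a = -5, b = -1, c = 4.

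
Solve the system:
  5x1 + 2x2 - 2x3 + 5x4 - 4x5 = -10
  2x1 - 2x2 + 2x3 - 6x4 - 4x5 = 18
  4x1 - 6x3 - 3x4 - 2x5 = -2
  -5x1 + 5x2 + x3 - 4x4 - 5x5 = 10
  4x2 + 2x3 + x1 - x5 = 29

Row-reduce the augmented matrix:
R1 ← R1 / (5).
R2 ← R2 − 2·R1.
R3 ← R3 − 4·R1.
R4 ← R4 + 5·R1.
R5 ← R5 − 1·R1.
R2 ← R2 / (-14/5).
R1 ← R1 − 2/5·R2.
R3 ← R3 + 8/5·R2.
R4 ← R4 − 7·R2.
R5 ← R5 − 18/5·R2.
R3 ← R3 / (-6).
R2 ← R2 + 1·R3.
R4 ← R4 − 6·R3.
R5 ← R5 − 6·R3.
R4 ← R4 / (-150/7).
R1 ← R1 + 1/7·R4.
R2 ← R2 − 137/42·R4.
R3 ← R3 − 17/42·R4.
R5 ← R5 + 96/7·R4.
R5 ← R5 / (181/25).
R1 ← R1 + 53/50·R5.
R2 ← R2 + 439/300·R5.
R3 ← R3 + 199/300·R5.
R4 ← R4 − 29/50·R5.
Reading off the reduced rows gives x1 = 4, x2 = 5, x3 = 4, x4 = -4, x5 = 3.

x1 = 4, x2 = 5, x3 = 4, x4 = -4, x5 = 3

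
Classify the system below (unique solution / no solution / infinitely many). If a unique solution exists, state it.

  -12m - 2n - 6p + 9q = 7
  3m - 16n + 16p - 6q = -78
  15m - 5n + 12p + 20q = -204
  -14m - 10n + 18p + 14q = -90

Row-reduce the augmented matrix:
R1 ← R1 / (-12).
R2 ← R2 − 3·R1.
R3 ← R3 − 15·R1.
R4 ← R4 + 14·R1.
R2 ← R2 / (-33/2).
R1 ← R1 − 1/6·R2.
R3 ← R3 + 15/2·R2.
R4 ← R4 + 23/3·R2.
R3 ← R3 / (-23/11).
R1 ← R1 − 64/99·R3.
R2 ← R2 + 29/33·R3.
R4 ← R4 − 1808/99·R3.
R4 ← R4 / (60667/207).
R1 ← R1 − 1946/207·R4.
R2 ← R2 + 940/69·R4.
R3 ← R3 + 725/46·R4.
Reading off the reduced rows gives m = -4, n = 4, p = -2, q = -5.

m = -4, n = 4, p = -2, q = -5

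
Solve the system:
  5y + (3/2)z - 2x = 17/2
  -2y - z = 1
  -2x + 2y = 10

Row-reduce:
R1 ← R1 / (-2).
R3 ← R3 + 2·R1.
R2 ← R2 / (-2).
R1 ← R1 + 5/2·R2.
R3 ← R3 + 3·R2.
Rank is 2 with 3 unknowns, leaving z free.

infinitely many solutions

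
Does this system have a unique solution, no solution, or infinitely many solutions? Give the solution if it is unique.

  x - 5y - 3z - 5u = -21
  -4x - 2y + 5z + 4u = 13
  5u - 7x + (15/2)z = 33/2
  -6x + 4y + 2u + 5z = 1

Row-reduce:
R2 ← R2 + 4·R1.
R3 ← R3 + 7·R1.
R4 ← R4 + 6·R1.
R2 ← R2 / (-22).
R1 ← R1 + 5·R2.
R3 ← R3 + 35·R2.
R4 ← R4 + 26·R2.
R3 ← R3 / (-26/11).
R1 ← R1 + 31/22·R3.
R2 ← R2 − 7/22·R3.
R4 ← R4 + 52/11·R3.
Row 4 reduces to 0 = -6, a contradiction. The system is inconsistent.

no solution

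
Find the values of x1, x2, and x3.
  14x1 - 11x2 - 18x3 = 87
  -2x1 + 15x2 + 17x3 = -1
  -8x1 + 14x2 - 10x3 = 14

Row-reduce the augmented matrix:
R1 ← R1 / (14).
R2 ← R2 + 2·R1.
R3 ← R3 + 8·R1.
R2 ← R2 / (94/7).
R1 ← R1 + 11/14·R2.
R3 ← R3 − 54/7·R2.
R3 ← R3 / (-1343/47).
R1 ← R1 + 83/188·R3.
R2 ← R2 − 101/94·R3.
Reading off the reduced rows gives x1 = 6, x2 = 3, x3 = -2.

x1 = 6, x2 = 3, x3 = -2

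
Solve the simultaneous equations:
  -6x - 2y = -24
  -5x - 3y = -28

Row-reduce the augmented matrix:
R1 ← R1 / (-6).
R2 ← R2 + 5·R1.
R2 ← R2 / (-4/3).
R1 ← R1 − 1/3·R2.
Reading off the reduced rows gives x = 2, y = 6.

x = 2, y = 6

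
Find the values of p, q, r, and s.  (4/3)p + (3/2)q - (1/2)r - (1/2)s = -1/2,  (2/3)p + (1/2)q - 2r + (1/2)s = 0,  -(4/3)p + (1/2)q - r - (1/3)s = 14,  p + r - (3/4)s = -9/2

p = -6, q = 2, r = -3, s = -6

Row-reduce the augmented matrix:
R1 ← R1 / (4/3).
R2 ← R2 − 2/3·R1.
R3 ← R3 + 4/3·R1.
R4 ← R4 − 1·R1.
R2 ← R2 / (-1/4).
R1 ← R1 − 9/8·R2.
R3 ← R3 − 2·R2.
R4 ← R4 + 9/8·R2.
R3 ← R3 / (-31/2).
R1 ← R1 + 33/4·R3.
R2 ← R2 − 7·R3.
R4 ← R4 − 37/4·R3.
R4 ← R4 / (-2/3).
R1 ← R1 − 1/4·R4.
R2 ← R2 + 2/3·R4.
R3 ← R3 + 1/3·R4.
Reading off the reduced rows gives p = -6, q = 2, r = -3, s = -6.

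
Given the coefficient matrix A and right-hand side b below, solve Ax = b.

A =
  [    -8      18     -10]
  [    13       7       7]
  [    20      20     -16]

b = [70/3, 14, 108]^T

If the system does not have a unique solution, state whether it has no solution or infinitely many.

x_1 = 7/3, x_2 = 2/3, x_3 = -3

Row-reduce the augmented matrix:
R1 ← R1 / (-8).
R2 ← R2 − 13·R1.
R3 ← R3 − 20·R1.
R2 ← R2 / (145/4).
R1 ← R1 + 9/4·R2.
R3 ← R3 − 65·R2.
R3 ← R3 / (-708/29).
R1 ← R1 − 98/145·R3.
R2 ← R2 + 37/145·R3.
Reading off the reduced rows gives x_1 = 7/3, x_2 = 2/3, x_3 = -3.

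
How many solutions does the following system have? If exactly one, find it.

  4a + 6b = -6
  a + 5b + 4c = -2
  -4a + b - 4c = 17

Row-reduce the augmented matrix:
R1 ← R1 / (4).
R2 ← R2 − 1·R1.
R3 ← R3 + 4·R1.
R2 ← R2 / (7/2).
R1 ← R1 − 3/2·R2.
R3 ← R3 − 7·R2.
R3 ← R3 / (-12).
R1 ← R1 + 12/7·R3.
R2 ← R2 − 8/7·R3.
Reading off the reduced rows gives a = -3, b = 1, c = -1.

a = -3, b = 1, c = -1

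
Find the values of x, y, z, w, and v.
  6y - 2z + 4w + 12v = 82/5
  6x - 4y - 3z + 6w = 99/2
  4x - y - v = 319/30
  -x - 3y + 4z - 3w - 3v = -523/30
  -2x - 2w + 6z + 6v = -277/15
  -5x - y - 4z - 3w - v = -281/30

Row-reduce the augmented matrix:
Swap R1 and R2.
R1 ← R1 / (6).
R3 ← R3 − 4·R1.
R4 ← R4 + 1·R1.
R5 ← R5 + 2·R1.
R6 ← R6 + 5·R1.
R2 ← R2 / (6).
R1 ← R1 + 2/3·R2.
R3 ← R3 − 5/3·R2.
R4 ← R4 + 11/3·R2.
R5 ← R5 + 4/3·R2.
R6 ← R6 + 13/3·R2.
R3 ← R3 / (23/9).
R1 ← R1 + 13/18·R3.
R2 ← R2 + 1/3·R3.
R4 ← R4 − 41/18·R3.
R5 ← R5 − 41/9·R3.
R6 ← R6 + 143/18·R3.
R4 ← R4 / (5).
R3 ← R3 + 2·R4.
R5 ← R5 − 10·R4.
R6 ← R6 + 11·R4.
Swap R5 and R6.
R5 ← R5 / (1406/115).
R1 ← R1 − 5/46·R5.
R2 ← R2 − 33/23·R5.
R3 ← R3 − 182/115·R5.
R4 ← R4 − 377/230·R5.
R6 reduces to 0 = 0, so the extra equation is consistent.
Reading off the reduced rows gives x = 7/3, y = -5/2, z = -5/2, w = 3, v = 6/5.

x = 7/3, y = -5/2, z = -5/2, w = 3, v = 6/5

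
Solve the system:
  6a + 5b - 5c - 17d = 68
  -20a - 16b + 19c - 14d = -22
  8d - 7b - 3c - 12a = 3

Row-reduce:
R1 ← R1 / (6).
R2 ← R2 + 20·R1.
R3 ← R3 + 12·R1.
R2 ← R2 / (2/3).
R1 ← R1 − 5/6·R2.
R3 ← R3 − 3·R2.
R3 ← R3 / (-47/2).
R1 ← R1 + 15/4·R3.
R2 ← R2 − 7/2·R3.
Rank is 3 with 4 unknowns, leaving d free.

infinitely many solutions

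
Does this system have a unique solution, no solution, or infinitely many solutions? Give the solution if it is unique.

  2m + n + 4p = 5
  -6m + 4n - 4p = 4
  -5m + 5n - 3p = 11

m = 4, n = 5, p = -2

Row-reduce the augmented matrix:
R1 ← R1 / (2).
R2 ← R2 + 6·R1.
R3 ← R3 + 5·R1.
R2 ← R2 / (7).
R1 ← R1 − 1/2·R2.
R3 ← R3 − 15/2·R2.
R3 ← R3 / (-11/7).
R1 ← R1 − 10/7·R3.
R2 ← R2 − 8/7·R3.
Reading off the reduced rows gives m = 4, n = 5, p = -2.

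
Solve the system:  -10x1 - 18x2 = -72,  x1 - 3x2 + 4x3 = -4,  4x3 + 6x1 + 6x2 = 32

infinitely many solutions

Row-reduce:
R1 ← R1 / (-10).
R2 ← R2 − 1·R1.
R3 ← R3 − 6·R1.
R2 ← R2 / (-24/5).
R1 ← R1 − 9/5·R2.
R3 ← R3 + 24/5·R2.
Rank is 2 with 3 unknowns, leaving x3 free.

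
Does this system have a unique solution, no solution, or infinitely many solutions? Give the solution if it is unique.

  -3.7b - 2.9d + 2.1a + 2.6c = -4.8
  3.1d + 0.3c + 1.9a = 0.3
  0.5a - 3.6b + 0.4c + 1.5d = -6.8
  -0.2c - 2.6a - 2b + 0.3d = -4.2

Row-reduce the augmented matrix:
R1 ← R1 / (21/10).
R2 ← R2 − 19/10·R1.
R3 ← R3 − 1/2·R1.
R4 ← R4 + 13/5·R1.
R2 ← R2 / (703/210).
R1 ← R1 + 37/21·R2.
R3 ← R3 + 571/210·R2.
R4 ← R4 + 691/105·R2.
R3 ← R3 / (-13259/7030).
R1 ← R1 − 3/19·R3.
R2 ← R2 + 431/703·R3.
R4 ← R4 + 714/703·R3.
R4 ← R4 / (567303/132590).
R1 ← R1 − 29225/13259·R4.
R2 ← R2 + 6808/13259·R4.
R3 ← R3 + 48082/13259·R4.
Reading off the reduced rows gives a = 0, b = 2, c = 1, d = 0.

a = 0, b = 2, c = 1, d = 0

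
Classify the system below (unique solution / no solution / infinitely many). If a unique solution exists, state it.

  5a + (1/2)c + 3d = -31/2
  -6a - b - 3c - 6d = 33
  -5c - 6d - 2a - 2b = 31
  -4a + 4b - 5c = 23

Row-reduce:
R1 ← R1 / (5).
R2 ← R2 + 6·R1.
R3 ← R3 + 2·R1.
R4 ← R4 + 4·R1.
R2 ← R2 / (-1).
R3 ← R3 + 2·R2.
R4 ← R4 − 4·R2.
Swap R3 and R4.
R3 ← R3 / (-71/5).
R1 ← R1 − 1/10·R3.
R2 ← R2 − 12/5·R3.
Row 4 reduces to 0 = -4, a contradiction. The system is inconsistent.

no solution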